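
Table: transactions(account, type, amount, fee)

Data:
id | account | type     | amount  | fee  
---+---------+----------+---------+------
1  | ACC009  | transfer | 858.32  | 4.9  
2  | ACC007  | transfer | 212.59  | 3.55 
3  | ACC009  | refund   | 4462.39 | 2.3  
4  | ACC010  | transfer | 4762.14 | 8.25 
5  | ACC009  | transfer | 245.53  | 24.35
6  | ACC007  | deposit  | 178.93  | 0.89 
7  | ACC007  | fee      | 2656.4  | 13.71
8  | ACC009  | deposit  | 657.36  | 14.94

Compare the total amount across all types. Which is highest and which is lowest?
SELECT type, SUM(amount)
FROM transactions
GROUP BY type
ORDER BY SUM(amount)

All groups:
  deposit: 836.29
  fee: 2656.40
  refund: 4462.39
  transfer: 6078.58

Highest: transfer (6078.58)
Lowest: deposit (836.29)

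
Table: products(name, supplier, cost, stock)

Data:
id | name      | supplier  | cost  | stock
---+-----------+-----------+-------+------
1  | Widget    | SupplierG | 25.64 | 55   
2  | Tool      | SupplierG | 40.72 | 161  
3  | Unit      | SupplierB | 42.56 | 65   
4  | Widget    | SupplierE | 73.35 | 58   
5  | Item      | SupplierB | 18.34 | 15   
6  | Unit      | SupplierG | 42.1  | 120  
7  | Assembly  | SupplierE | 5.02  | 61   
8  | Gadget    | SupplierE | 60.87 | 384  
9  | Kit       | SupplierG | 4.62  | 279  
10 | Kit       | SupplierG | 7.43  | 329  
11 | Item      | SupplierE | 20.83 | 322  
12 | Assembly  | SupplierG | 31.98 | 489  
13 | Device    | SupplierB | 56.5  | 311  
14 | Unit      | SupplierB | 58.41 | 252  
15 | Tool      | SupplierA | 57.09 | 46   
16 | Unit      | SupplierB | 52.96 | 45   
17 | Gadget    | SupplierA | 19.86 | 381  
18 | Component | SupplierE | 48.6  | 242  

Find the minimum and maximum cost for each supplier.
SELECT supplier, MIN(cost), MAX(cost)
FROM products
GROUP BY supplier

Result:
  SupplierA: min=19.86, max=57.09
  SupplierB: min=18.34, max=58.41
  SupplierE: min=5.02, max=73.35
  SupplierG: min=4.62, max=42.10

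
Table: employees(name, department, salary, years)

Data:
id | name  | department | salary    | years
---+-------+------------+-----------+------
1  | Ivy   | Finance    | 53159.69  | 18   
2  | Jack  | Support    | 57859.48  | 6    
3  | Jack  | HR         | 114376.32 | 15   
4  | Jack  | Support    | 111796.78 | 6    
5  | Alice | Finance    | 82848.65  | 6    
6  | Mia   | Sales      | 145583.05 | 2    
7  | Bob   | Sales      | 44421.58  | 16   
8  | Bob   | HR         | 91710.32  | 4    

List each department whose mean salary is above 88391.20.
SELECT department, AVG(salary)
FROM employees
GROUP BY department
HAVING AVG(salary) > 88391.20

Result:
  HR: avg=103043.32
  Sales: avg=95002.32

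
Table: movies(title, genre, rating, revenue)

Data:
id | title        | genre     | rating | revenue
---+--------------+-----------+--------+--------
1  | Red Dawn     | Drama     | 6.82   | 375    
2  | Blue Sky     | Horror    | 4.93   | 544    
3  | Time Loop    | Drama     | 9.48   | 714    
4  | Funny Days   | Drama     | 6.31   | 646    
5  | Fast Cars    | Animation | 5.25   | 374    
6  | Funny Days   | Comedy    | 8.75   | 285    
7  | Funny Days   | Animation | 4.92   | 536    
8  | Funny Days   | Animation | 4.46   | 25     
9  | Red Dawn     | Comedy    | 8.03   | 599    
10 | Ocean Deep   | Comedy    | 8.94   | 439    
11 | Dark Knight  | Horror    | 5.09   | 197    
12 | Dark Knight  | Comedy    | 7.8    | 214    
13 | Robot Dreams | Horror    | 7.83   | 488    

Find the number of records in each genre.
SELECT genre, COUNT(*) as count
FROM movies
GROUP BY genre

Result:
  Animation: 3
  Comedy: 4
  Drama: 3
  Horror: 3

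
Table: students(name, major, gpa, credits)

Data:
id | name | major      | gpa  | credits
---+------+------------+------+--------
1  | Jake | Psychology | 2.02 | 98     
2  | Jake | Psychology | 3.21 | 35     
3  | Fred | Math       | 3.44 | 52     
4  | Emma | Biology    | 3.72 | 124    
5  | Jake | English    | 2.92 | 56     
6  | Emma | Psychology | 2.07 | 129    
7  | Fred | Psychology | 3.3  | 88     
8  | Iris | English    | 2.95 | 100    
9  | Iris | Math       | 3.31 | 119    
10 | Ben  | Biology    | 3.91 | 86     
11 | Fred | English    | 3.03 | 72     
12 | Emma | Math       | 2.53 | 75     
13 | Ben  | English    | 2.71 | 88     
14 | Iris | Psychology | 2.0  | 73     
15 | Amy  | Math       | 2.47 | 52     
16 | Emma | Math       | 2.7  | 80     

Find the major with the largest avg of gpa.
SELECT major, AVG(gpa) as val
FROM students
GROUP BY major
ORDER BY val DESC
LIMIT 1

Result: Biology with avg(gpa) = 3.82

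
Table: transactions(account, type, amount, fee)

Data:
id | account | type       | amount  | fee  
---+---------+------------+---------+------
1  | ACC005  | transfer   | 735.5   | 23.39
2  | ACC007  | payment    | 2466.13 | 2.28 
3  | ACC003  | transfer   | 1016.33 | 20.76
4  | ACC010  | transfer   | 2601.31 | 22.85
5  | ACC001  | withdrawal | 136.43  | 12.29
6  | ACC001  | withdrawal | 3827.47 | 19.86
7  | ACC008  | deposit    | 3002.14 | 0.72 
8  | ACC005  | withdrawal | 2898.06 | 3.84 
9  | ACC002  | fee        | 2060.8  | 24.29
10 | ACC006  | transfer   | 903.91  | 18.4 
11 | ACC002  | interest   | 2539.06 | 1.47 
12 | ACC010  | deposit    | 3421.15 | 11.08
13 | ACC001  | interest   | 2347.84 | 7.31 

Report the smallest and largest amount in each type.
SELECT type, MIN(amount), MAX(amount)
FROM transactions
GROUP BY type

Result:
  deposit: min=3002.14, max=3421.15
  fee: min=2060.80, max=2060.80
  interest: min=2347.84, max=2539.06
  payment: min=2466.13, max=2466.13
  transfer: min=735.50, max=2601.31
  withdrawal: min=136.43, max=3827.47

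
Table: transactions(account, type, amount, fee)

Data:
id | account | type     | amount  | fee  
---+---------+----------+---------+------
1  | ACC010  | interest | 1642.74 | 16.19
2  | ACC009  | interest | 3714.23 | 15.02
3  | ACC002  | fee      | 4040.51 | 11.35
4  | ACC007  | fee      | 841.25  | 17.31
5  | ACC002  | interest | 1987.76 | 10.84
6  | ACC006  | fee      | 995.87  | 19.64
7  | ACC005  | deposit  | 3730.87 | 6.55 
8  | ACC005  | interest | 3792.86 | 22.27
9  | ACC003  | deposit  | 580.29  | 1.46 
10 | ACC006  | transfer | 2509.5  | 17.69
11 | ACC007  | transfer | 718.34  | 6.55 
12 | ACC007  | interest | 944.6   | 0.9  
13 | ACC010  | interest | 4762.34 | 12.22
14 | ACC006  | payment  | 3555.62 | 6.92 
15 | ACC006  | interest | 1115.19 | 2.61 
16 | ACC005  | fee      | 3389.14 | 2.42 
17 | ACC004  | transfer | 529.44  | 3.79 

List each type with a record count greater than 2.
SELECT type, COUNT(*) as cnt
FROM transactions
GROUP BY type
HAVING COUNT(*) > 2

Result:
  fee: 4
  interest: 7
  transfer: 3

Note: HAVING filters groups after aggregation, WHERE filters rows before.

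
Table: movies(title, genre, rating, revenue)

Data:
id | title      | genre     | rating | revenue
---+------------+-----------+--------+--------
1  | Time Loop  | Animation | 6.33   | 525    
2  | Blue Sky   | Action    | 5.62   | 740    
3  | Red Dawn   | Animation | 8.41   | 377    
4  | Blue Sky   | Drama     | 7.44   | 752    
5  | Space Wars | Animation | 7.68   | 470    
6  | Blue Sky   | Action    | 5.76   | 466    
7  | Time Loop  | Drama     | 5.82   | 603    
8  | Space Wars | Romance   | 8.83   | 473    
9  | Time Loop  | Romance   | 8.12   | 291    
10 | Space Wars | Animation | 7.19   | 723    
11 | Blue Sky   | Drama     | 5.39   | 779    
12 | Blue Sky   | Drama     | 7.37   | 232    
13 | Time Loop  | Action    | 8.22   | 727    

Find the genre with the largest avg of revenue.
SELECT genre, AVG(revenue) as val
FROM movies
GROUP BY genre
ORDER BY val DESC
LIMIT 1

Result: Action with avg(revenue) = 644.33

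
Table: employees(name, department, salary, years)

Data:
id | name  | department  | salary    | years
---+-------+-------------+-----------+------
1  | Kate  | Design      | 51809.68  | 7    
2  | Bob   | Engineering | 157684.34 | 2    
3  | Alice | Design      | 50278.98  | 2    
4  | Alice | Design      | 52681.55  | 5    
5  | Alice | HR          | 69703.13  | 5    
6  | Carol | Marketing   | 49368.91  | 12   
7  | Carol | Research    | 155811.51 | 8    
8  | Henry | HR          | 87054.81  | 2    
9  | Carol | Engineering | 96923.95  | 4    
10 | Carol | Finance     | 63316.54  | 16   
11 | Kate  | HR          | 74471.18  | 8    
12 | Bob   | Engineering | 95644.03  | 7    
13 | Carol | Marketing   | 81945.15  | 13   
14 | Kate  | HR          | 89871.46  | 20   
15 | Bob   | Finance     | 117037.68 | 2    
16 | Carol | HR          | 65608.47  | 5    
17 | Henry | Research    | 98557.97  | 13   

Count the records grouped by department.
SELECT department, COUNT(*) as count
FROM employees
GROUP BY department

Result:
  Design: 3
  Engineering: 3
  Finance: 2
  HR: 5
  Marketing: 2
  Research: 2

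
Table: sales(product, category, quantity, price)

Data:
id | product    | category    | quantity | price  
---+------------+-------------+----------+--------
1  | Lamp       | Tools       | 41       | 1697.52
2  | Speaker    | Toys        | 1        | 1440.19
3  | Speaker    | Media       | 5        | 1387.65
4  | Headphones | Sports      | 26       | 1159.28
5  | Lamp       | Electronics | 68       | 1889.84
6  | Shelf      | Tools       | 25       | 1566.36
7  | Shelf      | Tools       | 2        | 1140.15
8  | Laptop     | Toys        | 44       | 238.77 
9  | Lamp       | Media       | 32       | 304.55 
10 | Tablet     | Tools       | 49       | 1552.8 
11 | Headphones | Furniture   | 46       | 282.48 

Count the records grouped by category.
SELECT category, COUNT(*) as count
FROM sales
GROUP BY category

Result:
  Electronics: 1
  Furniture: 1
  Media: 2
  Sports: 1
  Tools: 4
  Toys: 2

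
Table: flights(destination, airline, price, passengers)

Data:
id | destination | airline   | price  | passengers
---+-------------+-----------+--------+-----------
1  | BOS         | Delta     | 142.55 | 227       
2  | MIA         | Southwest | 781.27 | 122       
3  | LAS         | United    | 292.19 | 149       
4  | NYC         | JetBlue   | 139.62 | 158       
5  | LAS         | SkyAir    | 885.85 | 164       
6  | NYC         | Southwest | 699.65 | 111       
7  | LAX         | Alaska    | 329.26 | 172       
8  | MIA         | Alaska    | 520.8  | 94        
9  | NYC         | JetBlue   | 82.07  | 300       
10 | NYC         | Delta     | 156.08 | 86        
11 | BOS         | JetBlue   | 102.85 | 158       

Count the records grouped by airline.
SELECT airline, COUNT(*) as count
FROM flights
GROUP BY airline

Result:
  Alaska: 2
  Delta: 2
  JetBlue: 3
  SkyAir: 1
  Southwest: 2
  United: 1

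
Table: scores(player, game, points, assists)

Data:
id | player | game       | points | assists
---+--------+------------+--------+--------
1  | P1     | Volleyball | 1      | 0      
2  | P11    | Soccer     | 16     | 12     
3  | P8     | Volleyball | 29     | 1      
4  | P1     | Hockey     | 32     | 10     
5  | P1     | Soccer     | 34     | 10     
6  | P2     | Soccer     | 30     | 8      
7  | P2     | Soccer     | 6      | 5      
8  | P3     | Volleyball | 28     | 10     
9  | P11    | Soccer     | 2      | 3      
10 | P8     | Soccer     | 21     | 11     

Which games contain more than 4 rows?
SELECT game, COUNT(*) as cnt
FROM scores
GROUP BY game
HAVING COUNT(*) > 4

Result:
  Soccer: 6

Note: HAVING filters groups after aggregation, WHERE filters rows before.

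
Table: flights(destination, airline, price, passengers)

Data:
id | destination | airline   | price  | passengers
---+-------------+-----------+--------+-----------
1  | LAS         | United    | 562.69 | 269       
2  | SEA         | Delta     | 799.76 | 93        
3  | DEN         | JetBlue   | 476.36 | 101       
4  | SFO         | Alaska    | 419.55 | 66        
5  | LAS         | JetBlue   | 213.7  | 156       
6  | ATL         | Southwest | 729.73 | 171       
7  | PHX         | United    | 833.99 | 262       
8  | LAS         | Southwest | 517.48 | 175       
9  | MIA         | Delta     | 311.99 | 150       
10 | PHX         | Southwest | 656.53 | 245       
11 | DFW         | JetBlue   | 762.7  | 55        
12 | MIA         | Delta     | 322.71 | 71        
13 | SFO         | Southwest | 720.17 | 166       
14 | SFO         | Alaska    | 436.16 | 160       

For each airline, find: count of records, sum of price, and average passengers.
SELECT airline,
       COUNT(*) as cnt,
       SUM(price) as total_price,
       AVG(passengers) as avg_passengers
FROM flights
GROUP BY airline

Result:
  Alaska: 2 records, 855.71 total price, 113.00 avg passengers
  Delta: 3 records, 1434.46 total price, 104.67 avg passengers
  JetBlue: 3 records, 1452.76 total price, 104.00 avg passengers
  Southwest: 4 records, 2623.91 total price, 189.25 avg passengers
  United: 2 records, 1396.68 total price, 265.50 avg passengers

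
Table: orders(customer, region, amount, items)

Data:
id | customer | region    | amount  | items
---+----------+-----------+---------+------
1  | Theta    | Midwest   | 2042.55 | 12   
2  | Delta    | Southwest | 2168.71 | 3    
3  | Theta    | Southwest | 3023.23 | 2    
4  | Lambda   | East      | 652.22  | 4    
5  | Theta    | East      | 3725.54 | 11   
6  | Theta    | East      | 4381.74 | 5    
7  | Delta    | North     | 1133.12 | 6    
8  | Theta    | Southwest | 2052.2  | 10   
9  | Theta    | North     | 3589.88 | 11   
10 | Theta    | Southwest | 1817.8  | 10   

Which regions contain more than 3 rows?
SELECT region, COUNT(*) as cnt
FROM orders
GROUP BY region
HAVING COUNT(*) > 3

Result:
  Southwest: 4

Note: HAVING filters groups after aggregation, WHERE filters rows before.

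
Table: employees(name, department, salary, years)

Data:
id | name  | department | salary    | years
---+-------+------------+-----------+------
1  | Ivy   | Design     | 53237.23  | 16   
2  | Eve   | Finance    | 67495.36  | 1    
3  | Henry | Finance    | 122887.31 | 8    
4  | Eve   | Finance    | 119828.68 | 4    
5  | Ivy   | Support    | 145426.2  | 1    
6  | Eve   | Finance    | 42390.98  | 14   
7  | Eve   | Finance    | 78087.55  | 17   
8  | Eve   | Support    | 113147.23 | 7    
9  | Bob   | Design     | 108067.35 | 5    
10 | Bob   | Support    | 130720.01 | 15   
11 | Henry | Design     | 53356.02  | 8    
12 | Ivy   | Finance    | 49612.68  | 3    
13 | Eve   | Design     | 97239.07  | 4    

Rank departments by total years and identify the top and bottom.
SELECT department, SUM(years)
FROM employees
GROUP BY department
ORDER BY SUM(years)

All groups:
  Support: 23
  Design: 33
  Finance: 47

Highest: Finance (47)
Lowest: Support (23)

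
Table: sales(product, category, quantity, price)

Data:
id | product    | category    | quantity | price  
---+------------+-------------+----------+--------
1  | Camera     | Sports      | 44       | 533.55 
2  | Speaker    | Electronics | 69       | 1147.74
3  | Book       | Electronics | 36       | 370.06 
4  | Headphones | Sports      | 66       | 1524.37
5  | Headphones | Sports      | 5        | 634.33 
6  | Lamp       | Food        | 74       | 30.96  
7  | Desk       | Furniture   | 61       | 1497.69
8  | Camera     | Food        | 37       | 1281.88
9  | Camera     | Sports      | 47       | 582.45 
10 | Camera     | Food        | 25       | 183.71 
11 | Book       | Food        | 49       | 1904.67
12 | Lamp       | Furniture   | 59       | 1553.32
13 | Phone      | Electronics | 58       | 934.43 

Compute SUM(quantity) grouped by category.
SELECT category, SUM(quantity) as result
FROM sales
GROUP BY category

Result:
  Electronics: 163
  Food: 185
  Furniture: 120
  Sports: 162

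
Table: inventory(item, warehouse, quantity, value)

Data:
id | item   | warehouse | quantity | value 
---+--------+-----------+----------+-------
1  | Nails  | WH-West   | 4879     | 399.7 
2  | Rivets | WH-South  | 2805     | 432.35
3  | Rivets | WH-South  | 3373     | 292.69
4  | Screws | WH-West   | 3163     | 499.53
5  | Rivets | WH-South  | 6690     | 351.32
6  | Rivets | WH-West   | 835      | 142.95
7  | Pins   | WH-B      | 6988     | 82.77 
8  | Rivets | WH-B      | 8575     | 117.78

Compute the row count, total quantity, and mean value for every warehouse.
SELECT warehouse,
       COUNT(*) as cnt,
       SUM(quantity) as total_quantity,
       AVG(value) as avg_value
FROM inventory
GROUP BY warehouse

Result:
  WH-B: 2 records, 15563 total quantity, 100.28 avg value
  WH-South: 3 records, 12868 total quantity, 358.79 avg value
  WH-West: 3 records, 8877 total quantity, 347.39 avg value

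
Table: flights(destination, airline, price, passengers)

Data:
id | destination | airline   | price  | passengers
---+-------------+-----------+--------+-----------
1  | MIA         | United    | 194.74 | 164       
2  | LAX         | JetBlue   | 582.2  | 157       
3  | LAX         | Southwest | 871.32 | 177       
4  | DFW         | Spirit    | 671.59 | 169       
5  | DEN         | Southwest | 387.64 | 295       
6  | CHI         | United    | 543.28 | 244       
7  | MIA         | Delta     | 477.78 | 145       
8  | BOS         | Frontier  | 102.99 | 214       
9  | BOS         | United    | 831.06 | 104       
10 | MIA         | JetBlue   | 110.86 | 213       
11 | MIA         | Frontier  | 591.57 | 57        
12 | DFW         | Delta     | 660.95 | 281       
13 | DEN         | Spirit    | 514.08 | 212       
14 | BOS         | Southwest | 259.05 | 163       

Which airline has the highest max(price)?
SELECT airline, MAX(price) as val
FROM flights
GROUP BY airline
ORDER BY val DESC
LIMIT 1

Result: Southwest with max(price) = 871.32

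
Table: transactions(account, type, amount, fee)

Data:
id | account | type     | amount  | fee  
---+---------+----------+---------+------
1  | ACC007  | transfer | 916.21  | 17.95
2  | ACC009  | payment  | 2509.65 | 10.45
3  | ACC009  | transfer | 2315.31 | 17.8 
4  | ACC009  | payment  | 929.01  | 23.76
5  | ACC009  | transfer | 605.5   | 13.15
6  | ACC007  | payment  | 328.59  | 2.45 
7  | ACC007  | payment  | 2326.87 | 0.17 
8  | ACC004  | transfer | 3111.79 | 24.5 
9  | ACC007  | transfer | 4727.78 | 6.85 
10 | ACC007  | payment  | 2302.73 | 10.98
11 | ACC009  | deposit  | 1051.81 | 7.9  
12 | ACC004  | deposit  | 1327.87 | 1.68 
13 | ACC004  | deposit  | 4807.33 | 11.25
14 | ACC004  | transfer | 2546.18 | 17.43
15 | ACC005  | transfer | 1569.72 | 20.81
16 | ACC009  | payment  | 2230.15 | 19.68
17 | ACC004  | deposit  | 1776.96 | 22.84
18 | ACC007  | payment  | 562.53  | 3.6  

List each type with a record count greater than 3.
SELECT type, COUNT(*) as cnt
FROM transactions
GROUP BY type
HAVING COUNT(*) > 3

Result:
  deposit: 4
  payment: 7
  transfer: 7

Note: HAVING filters groups after aggregation, WHERE filters rows before.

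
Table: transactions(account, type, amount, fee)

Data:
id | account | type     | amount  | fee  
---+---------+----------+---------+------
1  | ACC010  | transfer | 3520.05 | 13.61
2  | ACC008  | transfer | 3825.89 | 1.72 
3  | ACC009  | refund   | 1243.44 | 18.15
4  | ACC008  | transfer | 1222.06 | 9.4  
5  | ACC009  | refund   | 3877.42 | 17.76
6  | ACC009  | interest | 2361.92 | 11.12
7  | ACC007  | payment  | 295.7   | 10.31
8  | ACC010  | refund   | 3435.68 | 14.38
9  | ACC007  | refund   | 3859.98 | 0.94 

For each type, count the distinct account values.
SELECT type, COUNT(DISTINCT account)
FROM transactions
GROUP BY type

Result:
  interest: 1 distinct
  payment: 1 distinct
  refund: 3 distinct
  transfer: 2 distinct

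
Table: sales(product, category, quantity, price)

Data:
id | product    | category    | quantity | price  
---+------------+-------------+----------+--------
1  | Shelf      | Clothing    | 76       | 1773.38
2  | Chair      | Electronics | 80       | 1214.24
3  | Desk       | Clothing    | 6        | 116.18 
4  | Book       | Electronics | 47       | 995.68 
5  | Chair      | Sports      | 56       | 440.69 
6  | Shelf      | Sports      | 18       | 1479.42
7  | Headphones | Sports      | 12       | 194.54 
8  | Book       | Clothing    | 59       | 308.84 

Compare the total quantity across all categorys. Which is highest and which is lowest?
SELECT category, SUM(quantity)
FROM sales
GROUP BY category
ORDER BY SUM(quantity)

All groups:
  Sports: 86
  Electronics: 127
  Clothing: 141

Highest: Clothing (141)
Lowest: Sports (86)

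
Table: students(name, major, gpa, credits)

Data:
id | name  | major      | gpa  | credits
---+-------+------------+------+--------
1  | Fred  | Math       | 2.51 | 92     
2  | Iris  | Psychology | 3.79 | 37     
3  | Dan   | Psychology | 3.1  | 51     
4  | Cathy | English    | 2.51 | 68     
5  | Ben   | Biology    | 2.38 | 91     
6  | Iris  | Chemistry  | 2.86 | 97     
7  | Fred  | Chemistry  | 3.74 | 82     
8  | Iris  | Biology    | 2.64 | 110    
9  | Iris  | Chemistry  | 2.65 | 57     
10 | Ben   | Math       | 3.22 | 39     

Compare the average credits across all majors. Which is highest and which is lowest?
SELECT major, AVG(credits)
FROM students
GROUP BY major
ORDER BY AVG(credits)

All groups:
  Psychology: 44.00
  Math: 65.50
  English: 68.00
  Chemistry: 78.67
  Biology: 100.50

Highest: Biology (100.50)
Lowest: Psychology (44.00)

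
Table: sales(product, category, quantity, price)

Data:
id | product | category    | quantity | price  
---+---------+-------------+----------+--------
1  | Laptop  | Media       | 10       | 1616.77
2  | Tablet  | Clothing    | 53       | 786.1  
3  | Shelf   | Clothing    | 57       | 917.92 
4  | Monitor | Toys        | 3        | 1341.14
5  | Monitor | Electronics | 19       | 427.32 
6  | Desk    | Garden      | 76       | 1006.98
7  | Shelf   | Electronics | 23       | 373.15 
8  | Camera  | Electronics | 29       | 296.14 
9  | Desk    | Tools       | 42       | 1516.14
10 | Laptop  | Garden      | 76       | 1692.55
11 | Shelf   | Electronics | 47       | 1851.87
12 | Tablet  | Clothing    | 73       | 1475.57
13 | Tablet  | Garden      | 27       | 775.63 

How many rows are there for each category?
SELECT category, COUNT(*) as count
FROM sales
GROUP BY category

Result:
  Clothing: 3
  Electronics: 4
  Garden: 3
  Media: 1
  Tools: 1
  Toys: 1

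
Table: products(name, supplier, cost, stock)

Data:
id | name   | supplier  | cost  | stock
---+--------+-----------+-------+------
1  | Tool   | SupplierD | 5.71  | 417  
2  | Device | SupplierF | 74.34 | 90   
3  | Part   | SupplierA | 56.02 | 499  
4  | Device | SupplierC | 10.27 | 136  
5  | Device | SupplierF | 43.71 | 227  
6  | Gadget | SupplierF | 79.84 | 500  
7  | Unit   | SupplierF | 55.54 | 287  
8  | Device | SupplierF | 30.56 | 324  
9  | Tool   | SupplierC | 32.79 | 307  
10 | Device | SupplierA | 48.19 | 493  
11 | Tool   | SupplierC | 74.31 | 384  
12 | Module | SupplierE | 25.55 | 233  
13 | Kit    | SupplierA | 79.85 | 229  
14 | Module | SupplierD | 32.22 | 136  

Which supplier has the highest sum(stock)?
SELECT supplier, SUM(stock) as val
FROM products
GROUP BY supplier
ORDER BY val DESC
LIMIT 1

Result: SupplierF with sum(stock) = 1428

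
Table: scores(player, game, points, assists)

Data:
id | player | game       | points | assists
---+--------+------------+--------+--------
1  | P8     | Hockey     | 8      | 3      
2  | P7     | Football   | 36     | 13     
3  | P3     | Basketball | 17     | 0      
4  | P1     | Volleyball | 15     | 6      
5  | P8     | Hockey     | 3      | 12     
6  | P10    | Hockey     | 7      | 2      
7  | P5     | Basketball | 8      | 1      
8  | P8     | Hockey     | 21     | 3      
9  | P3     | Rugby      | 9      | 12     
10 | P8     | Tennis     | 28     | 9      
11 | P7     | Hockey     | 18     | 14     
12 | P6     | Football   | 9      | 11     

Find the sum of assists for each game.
SELECT game, SUM(assists) as result
FROM scores
GROUP BY game

Result:
  Basketball: 1
  Football: 24
  Hockey: 34
  Rugby: 12
  Tennis: 9
  Volleyball: 6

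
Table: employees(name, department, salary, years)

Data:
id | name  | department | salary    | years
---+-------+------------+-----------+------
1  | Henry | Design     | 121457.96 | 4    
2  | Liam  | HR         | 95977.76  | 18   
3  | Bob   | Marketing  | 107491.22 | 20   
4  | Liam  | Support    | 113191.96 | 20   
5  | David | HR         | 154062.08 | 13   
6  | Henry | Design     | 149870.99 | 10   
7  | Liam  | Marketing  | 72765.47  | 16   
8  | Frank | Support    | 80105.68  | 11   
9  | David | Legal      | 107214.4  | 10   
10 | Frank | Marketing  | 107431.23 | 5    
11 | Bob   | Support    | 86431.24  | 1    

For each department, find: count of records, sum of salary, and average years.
SELECT department,
       COUNT(*) as cnt,
       SUM(salary) as total_salary,
       AVG(years) as avg_years
FROM employees
GROUP BY department

Result:
  Design: 2 records, 271328.95 total salary, 7.00 avg years
  HR: 2 records, 250039.84 total salary, 15.50 avg years
  Legal: 1 records, 107214.40 total salary, 10.00 avg years
  Marketing: 3 records, 287687.92 total salary, 13.67 avg years
  Support: 3 records, 279728.88 total salary, 10.67 avg years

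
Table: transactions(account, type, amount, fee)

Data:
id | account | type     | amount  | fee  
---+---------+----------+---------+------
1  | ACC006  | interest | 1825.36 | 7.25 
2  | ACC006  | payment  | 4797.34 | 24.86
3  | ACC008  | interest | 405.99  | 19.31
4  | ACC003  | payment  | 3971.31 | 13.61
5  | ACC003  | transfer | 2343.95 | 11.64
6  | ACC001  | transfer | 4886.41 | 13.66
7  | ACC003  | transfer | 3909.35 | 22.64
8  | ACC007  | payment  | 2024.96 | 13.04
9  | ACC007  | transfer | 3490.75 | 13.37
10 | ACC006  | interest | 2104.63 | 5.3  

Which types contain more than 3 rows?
SELECT type, COUNT(*) as cnt
FROM transactions
GROUP BY type
HAVING COUNT(*) > 3

Result:
  transfer: 4

Note: HAVING filters groups after aggregation, WHERE filters rows before.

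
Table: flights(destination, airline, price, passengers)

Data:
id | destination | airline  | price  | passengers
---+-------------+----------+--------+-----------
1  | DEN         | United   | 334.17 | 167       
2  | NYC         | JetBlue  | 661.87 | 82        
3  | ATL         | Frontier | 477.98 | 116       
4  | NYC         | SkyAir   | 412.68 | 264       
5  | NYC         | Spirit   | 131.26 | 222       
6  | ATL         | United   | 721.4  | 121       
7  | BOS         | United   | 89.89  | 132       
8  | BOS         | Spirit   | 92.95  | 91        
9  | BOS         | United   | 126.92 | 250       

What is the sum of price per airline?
SELECT airline, SUM(price) as result
FROM flights
GROUP BY airline

Result:
  Frontier: 477.98
  JetBlue: 661.87
  SkyAir: 412.68
  Spirit: 224.21
  United: 1272.38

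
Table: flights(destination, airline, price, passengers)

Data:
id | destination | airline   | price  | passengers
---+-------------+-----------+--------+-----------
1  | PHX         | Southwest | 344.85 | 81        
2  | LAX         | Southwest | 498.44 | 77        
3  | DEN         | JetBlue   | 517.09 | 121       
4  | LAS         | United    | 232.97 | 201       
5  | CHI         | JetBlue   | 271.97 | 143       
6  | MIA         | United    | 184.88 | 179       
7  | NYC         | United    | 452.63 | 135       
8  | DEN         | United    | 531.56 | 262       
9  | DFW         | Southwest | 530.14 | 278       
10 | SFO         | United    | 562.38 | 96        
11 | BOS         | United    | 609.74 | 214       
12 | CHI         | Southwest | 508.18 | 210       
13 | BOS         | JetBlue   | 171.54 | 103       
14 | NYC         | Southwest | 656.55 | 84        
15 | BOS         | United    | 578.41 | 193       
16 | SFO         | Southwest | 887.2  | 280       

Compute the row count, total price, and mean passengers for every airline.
SELECT airline,
       COUNT(*) as cnt,
       SUM(price) as total_price,
       AVG(passengers) as avg_passengers
FROM flights
GROUP BY airline

Result:
  JetBlue: 3 records, 960.60 total price, 122.33 avg passengers
  Southwest: 6 records, 3425.36 total price, 168.33 avg passengers
  United: 7 records, 3152.57 total price, 182.86 avg passengers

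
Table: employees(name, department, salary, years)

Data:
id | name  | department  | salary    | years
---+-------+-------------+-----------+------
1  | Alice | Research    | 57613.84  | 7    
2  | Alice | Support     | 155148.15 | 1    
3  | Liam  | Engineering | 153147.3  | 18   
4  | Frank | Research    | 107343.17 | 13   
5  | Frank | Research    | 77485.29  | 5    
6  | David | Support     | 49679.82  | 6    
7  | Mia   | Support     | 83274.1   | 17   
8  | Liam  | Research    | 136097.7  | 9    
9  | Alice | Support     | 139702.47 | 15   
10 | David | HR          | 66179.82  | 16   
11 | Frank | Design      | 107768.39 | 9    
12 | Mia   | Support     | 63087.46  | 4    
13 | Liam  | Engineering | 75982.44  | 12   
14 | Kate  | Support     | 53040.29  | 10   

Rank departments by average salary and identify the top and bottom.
SELECT department, AVG(salary)
FROM employees
GROUP BY department
ORDER BY AVG(salary)

All groups:
  HR: 66179.82
  Support: 90655.38
  Research: 94635.00
  Design: 107768.39
  Engineering: 114564.87

Highest: Engineering (114564.87)
Lowest: HR (66179.82)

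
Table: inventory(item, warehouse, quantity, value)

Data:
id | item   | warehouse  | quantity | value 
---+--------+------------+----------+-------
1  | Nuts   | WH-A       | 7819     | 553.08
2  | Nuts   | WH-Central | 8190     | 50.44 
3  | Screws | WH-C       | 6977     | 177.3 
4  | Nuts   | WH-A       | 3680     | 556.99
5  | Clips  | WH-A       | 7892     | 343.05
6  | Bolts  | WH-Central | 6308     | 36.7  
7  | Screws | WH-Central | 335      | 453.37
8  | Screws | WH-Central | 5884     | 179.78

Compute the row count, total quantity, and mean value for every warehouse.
SELECT warehouse,
       COUNT(*) as cnt,
       SUM(quantity) as total_quantity,
       AVG(value) as avg_value
FROM inventory
GROUP BY warehouse

Result:
  WH-A: 3 records, 19391 total quantity, 484.37 avg value
  WH-C: 1 records, 6977 total quantity, 177.30 avg value
  WH-Central: 4 records, 20717 total quantity, 180.07 avg value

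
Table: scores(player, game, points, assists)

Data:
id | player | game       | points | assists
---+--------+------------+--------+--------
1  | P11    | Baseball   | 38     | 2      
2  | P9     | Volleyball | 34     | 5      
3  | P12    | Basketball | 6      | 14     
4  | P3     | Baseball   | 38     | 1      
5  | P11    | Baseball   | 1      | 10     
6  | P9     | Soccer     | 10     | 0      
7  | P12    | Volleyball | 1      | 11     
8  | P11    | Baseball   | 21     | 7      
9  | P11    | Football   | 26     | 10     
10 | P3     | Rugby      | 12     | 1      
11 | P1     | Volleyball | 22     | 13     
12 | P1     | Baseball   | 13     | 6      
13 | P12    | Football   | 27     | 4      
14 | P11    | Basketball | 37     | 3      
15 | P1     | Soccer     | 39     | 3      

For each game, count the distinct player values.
SELECT game, COUNT(DISTINCT player)
FROM scores
GROUP BY game

Result:
  Baseball: 3 distinct
  Basketball: 2 distinct
  Football: 2 distinct
  Rugby: 1 distinct
  Soccer: 2 distinct
  Volleyball: 3 distinct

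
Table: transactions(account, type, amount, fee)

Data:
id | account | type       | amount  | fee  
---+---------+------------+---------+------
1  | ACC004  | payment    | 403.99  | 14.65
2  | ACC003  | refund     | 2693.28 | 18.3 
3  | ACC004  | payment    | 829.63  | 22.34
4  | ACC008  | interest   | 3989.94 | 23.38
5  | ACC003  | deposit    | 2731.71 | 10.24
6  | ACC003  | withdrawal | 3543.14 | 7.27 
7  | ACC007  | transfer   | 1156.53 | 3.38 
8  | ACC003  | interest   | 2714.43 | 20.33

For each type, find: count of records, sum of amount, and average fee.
SELECT type,
       COUNT(*) as cnt,
       SUM(amount) as total_amount,
       AVG(fee) as avg_fee
FROM transactions
GROUP BY type

Result:
  deposit: 1 records, 2731.71 total amount, 10.24 avg fee
  interest: 2 records, 6704.37 total amount, 21.86 avg fee
  payment: 2 records, 1233.62 total amount, 18.50 avg fee
  refund: 1 records, 2693.28 total amount, 18.30 avg fee
  transfer: 1 records, 1156.53 total amount, 3.38 avg fee
  withdrawal: 1 records, 3543.14 total amount, 7.27 avg fee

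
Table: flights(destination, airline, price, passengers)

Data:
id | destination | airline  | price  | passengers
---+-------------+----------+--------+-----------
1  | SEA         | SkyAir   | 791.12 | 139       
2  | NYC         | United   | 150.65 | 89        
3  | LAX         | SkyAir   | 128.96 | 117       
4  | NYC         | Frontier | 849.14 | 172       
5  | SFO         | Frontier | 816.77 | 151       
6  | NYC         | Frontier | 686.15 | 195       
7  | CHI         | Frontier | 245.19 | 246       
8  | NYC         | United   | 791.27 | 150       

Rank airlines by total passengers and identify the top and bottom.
SELECT airline, SUM(passengers)
FROM flights
GROUP BY airline
ORDER BY SUM(passengers)

All groups:
  United: 239
  SkyAir: 256
  Frontier: 764

Highest: Frontier (764)
Lowest: United (239)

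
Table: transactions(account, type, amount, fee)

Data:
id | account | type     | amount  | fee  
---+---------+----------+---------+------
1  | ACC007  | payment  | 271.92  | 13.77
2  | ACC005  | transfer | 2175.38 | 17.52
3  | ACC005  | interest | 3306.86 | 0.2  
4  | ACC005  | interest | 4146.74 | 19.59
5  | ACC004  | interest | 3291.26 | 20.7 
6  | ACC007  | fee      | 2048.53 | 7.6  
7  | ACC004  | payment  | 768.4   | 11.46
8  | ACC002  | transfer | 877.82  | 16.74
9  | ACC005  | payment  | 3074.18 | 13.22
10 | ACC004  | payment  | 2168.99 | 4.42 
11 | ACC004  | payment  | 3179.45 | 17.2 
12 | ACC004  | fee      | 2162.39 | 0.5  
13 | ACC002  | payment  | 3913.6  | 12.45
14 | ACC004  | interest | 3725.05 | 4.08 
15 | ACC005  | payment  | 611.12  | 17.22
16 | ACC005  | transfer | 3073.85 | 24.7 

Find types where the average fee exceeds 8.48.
SELECT type, AVG(fee)
FROM transactions
GROUP BY type
HAVING AVG(fee) > 8.48

Result:
  interest: avg=11.14
  payment: avg=12.82
  transfer: avg=19.65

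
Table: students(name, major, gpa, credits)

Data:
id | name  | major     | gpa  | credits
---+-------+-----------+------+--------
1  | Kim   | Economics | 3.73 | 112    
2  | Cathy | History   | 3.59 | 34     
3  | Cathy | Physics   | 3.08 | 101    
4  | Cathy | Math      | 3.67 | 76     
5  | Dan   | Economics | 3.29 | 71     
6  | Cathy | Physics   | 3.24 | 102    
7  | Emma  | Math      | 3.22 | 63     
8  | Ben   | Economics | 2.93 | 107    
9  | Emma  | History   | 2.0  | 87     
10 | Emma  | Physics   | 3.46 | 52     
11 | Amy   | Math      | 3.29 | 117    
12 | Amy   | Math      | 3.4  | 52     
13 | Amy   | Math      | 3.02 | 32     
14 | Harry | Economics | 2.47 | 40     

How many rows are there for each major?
SELECT major, COUNT(*) as count
FROM students
GROUP BY major

Result:
  Economics: 4
  History: 2
  Math: 5
  Physics: 3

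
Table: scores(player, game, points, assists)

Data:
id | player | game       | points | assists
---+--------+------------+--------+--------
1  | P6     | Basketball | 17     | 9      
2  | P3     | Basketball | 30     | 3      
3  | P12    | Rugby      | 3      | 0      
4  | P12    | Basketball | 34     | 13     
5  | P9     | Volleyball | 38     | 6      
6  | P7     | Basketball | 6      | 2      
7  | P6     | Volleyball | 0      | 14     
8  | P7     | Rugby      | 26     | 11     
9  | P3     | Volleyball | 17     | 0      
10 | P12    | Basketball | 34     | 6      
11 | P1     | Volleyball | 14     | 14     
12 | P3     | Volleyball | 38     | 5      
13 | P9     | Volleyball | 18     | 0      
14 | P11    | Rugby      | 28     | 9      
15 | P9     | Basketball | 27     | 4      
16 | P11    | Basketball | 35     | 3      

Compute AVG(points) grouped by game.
SELECT game, AVG(points) as result
FROM scores
GROUP BY game

Result:
  Basketball: 26.14
  Rugby: 19.00
  Volleyball: 20.83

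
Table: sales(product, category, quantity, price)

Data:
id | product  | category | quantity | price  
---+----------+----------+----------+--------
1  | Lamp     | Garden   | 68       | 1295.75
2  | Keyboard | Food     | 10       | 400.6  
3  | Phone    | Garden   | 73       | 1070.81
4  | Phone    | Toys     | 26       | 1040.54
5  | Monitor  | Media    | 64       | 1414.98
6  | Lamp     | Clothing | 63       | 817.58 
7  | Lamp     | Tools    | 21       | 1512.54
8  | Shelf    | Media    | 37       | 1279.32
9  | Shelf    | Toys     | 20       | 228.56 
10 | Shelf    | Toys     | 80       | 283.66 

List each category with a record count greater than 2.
SELECT category, COUNT(*) as cnt
FROM sales
GROUP BY category
HAVING COUNT(*) > 2

Result:
  Toys: 3

Note: HAVING filters groups after aggregation, WHERE filters rows before.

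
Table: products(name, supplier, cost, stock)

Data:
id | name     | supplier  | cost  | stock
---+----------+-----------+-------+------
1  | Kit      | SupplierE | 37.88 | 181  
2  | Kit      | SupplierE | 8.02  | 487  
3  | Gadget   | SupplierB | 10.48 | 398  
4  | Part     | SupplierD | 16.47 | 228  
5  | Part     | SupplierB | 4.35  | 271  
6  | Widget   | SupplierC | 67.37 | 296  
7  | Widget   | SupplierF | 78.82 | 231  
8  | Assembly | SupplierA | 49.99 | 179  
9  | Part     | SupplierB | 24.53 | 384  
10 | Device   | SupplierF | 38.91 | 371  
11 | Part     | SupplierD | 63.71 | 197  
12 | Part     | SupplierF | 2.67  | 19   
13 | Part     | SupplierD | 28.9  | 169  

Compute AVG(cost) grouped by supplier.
SELECT supplier, AVG(cost) as result
FROM products
GROUP BY supplier

Result:
  SupplierA: 49.99
  SupplierB: 13.12
  SupplierC: 67.37
  SupplierD: 36.36
  SupplierE: 22.95
  SupplierF: 40.13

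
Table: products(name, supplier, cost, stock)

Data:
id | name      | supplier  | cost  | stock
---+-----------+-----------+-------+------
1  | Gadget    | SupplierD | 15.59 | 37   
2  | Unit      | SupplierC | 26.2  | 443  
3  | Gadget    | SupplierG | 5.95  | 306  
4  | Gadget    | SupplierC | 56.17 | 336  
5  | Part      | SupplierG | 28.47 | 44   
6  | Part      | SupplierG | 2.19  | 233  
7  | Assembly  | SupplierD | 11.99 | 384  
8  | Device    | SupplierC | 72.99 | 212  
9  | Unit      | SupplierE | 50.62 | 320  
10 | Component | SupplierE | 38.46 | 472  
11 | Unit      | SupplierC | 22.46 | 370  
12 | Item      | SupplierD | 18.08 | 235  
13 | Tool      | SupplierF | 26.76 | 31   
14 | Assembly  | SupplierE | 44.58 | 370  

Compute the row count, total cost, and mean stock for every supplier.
SELECT supplier,
       COUNT(*) as cnt,
       SUM(cost) as total_cost,
       AVG(stock) as avg_stock
FROM products
GROUP BY supplier

Result:
  SupplierC: 4 records, 177.82 total cost, 340.25 avg stock
  SupplierD: 3 records, 45.66 total cost, 218.67 avg stock
  SupplierE: 3 records, 133.66 total cost, 387.33 avg stock
  SupplierF: 1 records, 26.76 total cost, 31.00 avg stock
  SupplierG: 3 records, 36.61 total cost, 194.33 avg stock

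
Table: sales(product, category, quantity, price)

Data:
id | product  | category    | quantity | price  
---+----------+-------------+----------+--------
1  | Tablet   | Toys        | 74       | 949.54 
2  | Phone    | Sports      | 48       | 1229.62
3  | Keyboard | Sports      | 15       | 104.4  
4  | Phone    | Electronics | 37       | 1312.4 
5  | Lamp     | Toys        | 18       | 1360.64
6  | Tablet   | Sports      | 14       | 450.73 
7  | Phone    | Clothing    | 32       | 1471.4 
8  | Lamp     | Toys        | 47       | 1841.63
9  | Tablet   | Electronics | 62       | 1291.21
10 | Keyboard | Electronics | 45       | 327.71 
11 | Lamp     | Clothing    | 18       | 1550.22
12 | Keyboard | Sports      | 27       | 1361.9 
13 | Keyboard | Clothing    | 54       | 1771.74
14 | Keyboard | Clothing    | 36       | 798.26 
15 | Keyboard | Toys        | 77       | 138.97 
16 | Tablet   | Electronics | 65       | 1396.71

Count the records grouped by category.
SELECT category, COUNT(*) as count
FROM sales
GROUP BY category

Result:
  Clothing: 4
  Electronics: 4
  Sports: 4
  Toys: 4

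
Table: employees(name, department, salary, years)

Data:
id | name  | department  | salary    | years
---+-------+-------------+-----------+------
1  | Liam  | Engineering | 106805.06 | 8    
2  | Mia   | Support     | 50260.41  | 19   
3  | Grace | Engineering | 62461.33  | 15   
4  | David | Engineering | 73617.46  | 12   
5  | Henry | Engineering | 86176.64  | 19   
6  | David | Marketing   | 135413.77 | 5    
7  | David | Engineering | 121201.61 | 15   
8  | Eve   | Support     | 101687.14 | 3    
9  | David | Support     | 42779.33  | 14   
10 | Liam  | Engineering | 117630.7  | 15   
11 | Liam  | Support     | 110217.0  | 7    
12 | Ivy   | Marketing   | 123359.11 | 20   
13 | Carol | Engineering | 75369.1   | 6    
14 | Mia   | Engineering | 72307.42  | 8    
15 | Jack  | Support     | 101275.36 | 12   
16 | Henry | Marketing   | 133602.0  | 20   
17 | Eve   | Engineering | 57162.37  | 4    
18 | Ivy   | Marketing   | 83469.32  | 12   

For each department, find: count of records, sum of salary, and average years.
SELECT department,
       COUNT(*) as cnt,
       SUM(salary) as total_salary,
       AVG(years) as avg_years
FROM employees
GROUP BY department

Result:
  Engineering: 9 records, 772731.69 total salary, 11.33 avg years
  Marketing: 4 records, 475844.20 total salary, 14.25 avg years
  Support: 5 records, 406219.24 total salary, 11.00 avg years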